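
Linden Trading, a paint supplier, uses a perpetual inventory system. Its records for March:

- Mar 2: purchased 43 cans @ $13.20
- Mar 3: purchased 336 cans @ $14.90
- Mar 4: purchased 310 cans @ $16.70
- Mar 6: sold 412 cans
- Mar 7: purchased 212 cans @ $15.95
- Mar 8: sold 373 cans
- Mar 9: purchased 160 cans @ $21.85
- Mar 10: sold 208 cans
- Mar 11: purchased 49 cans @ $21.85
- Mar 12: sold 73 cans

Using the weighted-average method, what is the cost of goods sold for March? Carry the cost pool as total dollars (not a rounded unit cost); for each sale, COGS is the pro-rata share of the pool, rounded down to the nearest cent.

After Mar 2: 43 on hand, pool $567.60 (≈ $13.2000 each)
After Mar 3: 379 on hand, pool $5,574.00 (≈ $14.7071 each)
After Mar 4: 689 on hand, pool $10,751.00 (≈ $15.6038 each)
Mar 6, sell 412: 412/689 × $10,751.00 → $6,428.75
After Mar 7: 489 on hand, pool $7,703.65 (≈ $15.7539 each)
Mar 8, sell 373: 373/489 × $7,703.65 → $5,876.19
After Mar 9: 276 on hand, pool $5,323.46 (≈ $19.2879 each)
Mar 10, sell 208: 208/276 × $5,323.46 → $4,011.88
After Mar 11: 117 on hand, pool $2,382.23 (≈ $20.3609 each)
Mar 12, sell 73: 73/117 × $2,382.23 → $1,486.34
Total COGS = $6,428.75 + $5,876.19 + $4,011.88 + $1,486.34 = $17,803.16
Ending inventory (cost pool remaining) = $895.89

COGS = $17,803.16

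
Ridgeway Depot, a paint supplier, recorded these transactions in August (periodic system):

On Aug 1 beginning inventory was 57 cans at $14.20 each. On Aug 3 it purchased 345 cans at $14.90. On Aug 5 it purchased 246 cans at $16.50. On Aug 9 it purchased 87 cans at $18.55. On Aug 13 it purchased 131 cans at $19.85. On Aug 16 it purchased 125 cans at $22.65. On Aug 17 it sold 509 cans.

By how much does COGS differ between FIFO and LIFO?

FIFO COGS: 57 @ $14.20 + 345 @ $14.90 + 107 @ $16.50 = $7,715.40
LIFO COGS: 125 @ $22.65 + 131 @ $19.85 + 87 @ $18.55 + 166 @ $16.50 = $9,784.45
Difference = |$7,715.40 − $9,784.45| = $2,069.05

$2,069.05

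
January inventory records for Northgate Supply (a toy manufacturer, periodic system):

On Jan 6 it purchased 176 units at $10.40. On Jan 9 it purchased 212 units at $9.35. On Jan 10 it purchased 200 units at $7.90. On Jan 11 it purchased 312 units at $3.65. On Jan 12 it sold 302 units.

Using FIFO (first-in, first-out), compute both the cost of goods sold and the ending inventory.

Jan 12, 302 sold [FIFO — oldest first]: 176 @ $10.40 + 126 @ $9.35 = $3,008.50
Ending inventory: 86 @ $9.35 + 200 @ $7.90 + 312 @ $3.65 = $3,522.90

COGS = $3,008.50; ending inventory = $3,522.90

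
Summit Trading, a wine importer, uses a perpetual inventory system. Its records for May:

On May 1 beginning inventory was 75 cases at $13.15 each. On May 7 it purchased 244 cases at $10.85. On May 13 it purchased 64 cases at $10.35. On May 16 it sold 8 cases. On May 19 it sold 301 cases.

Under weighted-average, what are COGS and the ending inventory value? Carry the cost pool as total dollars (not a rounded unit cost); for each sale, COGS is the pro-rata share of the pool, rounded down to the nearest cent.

After May 1: 75 on hand, pool $986.25 (≈ $13.1500 each)
After May 7: 319 on hand, pool $3,633.65 (≈ $11.3908 each)
After May 13: 383 on hand, pool $4,296.05 (≈ $11.2168 each)
May 16, sell 8: 8/383 × $4,296.05 → $89.73
May 19, sell 301: 301/375 × $4,206.32 → $3,376.27
Total COGS = $89.73 + $3,376.27 = $3,466.00
Ending inventory (cost pool remaining) = $830.05

COGS = $3,466.00; ending inventory = $830.05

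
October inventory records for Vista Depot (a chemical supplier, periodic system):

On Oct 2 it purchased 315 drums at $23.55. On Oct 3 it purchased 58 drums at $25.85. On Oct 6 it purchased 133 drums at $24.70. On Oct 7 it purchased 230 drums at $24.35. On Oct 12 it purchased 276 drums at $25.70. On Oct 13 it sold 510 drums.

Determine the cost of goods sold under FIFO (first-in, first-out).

Oct 13, 510 sold [FIFO — oldest first]: 315 @ $23.55 + 58 @ $25.85 + 133 @ $24.70 + 4 @ $24.35 = $12,300.05
Ending inventory: 226 @ $24.35 + 276 @ $25.70 = $12,596.30
Check: goods available $24,896.35 = COGS $12,300.05 + ending $12,596.30

COGS = $12,300.05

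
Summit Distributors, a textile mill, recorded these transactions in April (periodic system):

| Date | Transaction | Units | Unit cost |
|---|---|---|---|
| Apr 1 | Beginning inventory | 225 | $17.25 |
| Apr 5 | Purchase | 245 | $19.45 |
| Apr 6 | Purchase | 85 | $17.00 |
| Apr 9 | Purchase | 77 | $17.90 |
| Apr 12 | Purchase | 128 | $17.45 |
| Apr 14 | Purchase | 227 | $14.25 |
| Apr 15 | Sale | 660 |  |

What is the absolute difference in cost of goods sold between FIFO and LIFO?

$885.40

FIFO COGS: 225 @ $17.25 + 245 @ $19.45 + 85 @ $17.00 + 77 @ $17.90 + 28 @ $17.45 = $11,958.40
LIFO COGS: 227 @ $14.25 + 128 @ $17.45 + 77 @ $17.90 + 85 @ $17.00 + 143 @ $19.45 = $11,073.00
Difference = |$11,958.40 − $11,073.00| = $885.40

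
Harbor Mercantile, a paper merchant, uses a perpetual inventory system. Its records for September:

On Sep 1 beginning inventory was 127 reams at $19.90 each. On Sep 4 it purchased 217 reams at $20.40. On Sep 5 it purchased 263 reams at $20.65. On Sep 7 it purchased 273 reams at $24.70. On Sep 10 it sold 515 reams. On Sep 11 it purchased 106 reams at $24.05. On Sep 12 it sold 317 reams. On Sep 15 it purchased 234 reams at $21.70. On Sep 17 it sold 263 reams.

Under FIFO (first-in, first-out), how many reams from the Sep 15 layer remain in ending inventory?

125

Sep 10, 515 sold [FIFO — oldest first]: 127 @ $19.90 + 217 @ $20.40 + 171 @ $20.65 = $10,485.25
Sep 12, 317 sold [FIFO — oldest first]: 92 @ $20.65 + 225 @ $24.70 = $7,457.30
Sep 17, 263 sold [FIFO — oldest first]: 48 @ $24.70 + 106 @ $24.05 + 109 @ $21.70 = $6,100.20
Total COGS = $10,485.25 + $7,457.30 + $6,100.20 = $24,042.75
Ending inventory: 125 @ $21.70 = $2,712.50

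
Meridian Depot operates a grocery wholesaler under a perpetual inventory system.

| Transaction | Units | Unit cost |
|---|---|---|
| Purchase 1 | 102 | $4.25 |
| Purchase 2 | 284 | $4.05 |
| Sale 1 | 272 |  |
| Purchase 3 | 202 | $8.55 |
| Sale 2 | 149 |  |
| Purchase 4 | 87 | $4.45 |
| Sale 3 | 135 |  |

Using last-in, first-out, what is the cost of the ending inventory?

Sale 1 (272) [LIFO — newest first]: 272 @ $4.05 = $1,101.60
Sale 2 (149) [LIFO — newest first]: 149 @ $8.55 = $1,273.95
Sale 3 (135) [LIFO — newest first]: 87 @ $4.45 + 48 @ $8.55 = $797.55
Total COGS = $1,101.60 + $1,273.95 + $797.55 = $3,173.10
Ending inventory: 102 @ $4.25 + 12 @ $4.05 + 5 @ $8.55 = $524.85

Ending inventory = $524.85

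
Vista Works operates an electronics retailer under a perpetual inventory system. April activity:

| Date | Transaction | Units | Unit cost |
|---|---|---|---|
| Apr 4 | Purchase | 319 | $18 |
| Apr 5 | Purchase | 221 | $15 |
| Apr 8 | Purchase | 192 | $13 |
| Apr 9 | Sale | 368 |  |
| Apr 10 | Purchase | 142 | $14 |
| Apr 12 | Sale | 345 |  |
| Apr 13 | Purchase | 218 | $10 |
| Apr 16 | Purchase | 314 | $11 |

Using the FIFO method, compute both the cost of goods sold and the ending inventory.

Apr 9, 368 sold [FIFO — oldest first]: 319 @ $18 + 49 @ $15 = $6,477
Apr 12, 345 sold [FIFO — oldest first]: 172 @ $15 + 173 @ $13 = $4,829
Total COGS = $6,477 + $4,829 = $11,306
Ending inventory: 19 @ $13 + 142 @ $14 + 218 @ $10 + 314 @ $11 = $7,869

COGS = $11,306; ending inventory = $7,869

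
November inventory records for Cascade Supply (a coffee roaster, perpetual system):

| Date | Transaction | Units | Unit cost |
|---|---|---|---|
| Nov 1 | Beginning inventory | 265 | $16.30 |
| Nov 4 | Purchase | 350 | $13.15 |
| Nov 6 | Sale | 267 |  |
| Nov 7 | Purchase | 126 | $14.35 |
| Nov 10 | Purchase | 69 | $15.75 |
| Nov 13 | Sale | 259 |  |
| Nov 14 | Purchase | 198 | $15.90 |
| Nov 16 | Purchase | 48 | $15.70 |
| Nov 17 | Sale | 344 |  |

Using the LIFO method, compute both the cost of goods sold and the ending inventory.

Nov 6, 267 sold [LIFO — newest first]: 267 @ $13.15 = $3,511.05
Nov 13, 259 sold [LIFO — newest first]: 69 @ $15.75 + 126 @ $14.35 + 64 @ $13.15 = $3,736.45
Nov 17, 344 sold [LIFO — newest first]: 48 @ $15.70 + 198 @ $15.90 + 19 @ $13.15 + 79 @ $16.30 = $5,439.35
Total COGS = $3,511.05 + $3,736.45 + $5,439.35 = $12,686.85
Ending inventory: 186 @ $16.30 = $3,031.80

COGS = $12,686.85; ending inventory = $3,031.80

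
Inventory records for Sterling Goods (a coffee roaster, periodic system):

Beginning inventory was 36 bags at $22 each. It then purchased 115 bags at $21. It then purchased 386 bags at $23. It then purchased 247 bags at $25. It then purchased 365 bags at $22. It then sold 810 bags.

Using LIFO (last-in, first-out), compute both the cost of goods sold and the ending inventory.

Sale 1 (810) [LIFO — newest first]: 365 @ $22 + 247 @ $25 + 198 @ $23 = $18,759
Ending inventory: 36 @ $22 + 115 @ $21 + 188 @ $23 = $7,531

COGS = $18,759; ending inventory = $7,531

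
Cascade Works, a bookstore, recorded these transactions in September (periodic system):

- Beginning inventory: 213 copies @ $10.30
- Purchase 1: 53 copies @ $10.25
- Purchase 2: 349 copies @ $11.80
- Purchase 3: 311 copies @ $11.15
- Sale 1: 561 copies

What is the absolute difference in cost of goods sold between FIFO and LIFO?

$199.50

FIFO COGS: 213 @ $10.30 + 53 @ $10.25 + 295 @ $11.80 = $6,218.15
LIFO COGS: 311 @ $11.15 + 250 @ $11.80 = $6,417.65
Difference = |$6,218.15 − $6,417.65| = $199.50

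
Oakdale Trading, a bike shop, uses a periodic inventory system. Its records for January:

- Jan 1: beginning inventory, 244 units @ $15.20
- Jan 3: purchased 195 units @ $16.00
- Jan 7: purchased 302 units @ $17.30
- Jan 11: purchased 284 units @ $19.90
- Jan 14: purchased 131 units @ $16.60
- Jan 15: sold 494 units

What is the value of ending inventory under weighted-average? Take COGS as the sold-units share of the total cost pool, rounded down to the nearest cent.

Ending inventory = $11,384.34

Jan 15, sell 494: 494/1156 × $19,879.60 → $8,495.26
Ending inventory (cost pool remaining) = $11,384.34
Check: goods available $19,879.60 = COGS $8,495.26 + ending $11,384.34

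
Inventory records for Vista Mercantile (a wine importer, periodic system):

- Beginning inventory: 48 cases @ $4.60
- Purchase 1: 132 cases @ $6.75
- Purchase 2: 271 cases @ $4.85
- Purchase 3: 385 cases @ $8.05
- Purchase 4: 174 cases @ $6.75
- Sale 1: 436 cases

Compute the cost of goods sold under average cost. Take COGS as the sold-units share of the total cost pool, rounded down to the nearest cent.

COGS = $2,892.23

Sale 1, sell 436: 436/1010 × $6,699.90 → $2,892.23
Ending inventory (cost pool remaining) = $3,807.67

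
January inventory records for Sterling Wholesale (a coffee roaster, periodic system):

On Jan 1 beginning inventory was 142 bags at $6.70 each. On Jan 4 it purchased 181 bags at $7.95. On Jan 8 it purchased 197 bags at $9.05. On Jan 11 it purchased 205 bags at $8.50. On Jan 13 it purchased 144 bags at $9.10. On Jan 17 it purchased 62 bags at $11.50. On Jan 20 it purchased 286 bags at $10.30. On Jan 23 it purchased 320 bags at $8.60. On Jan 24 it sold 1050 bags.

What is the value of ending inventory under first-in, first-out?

Ending inventory = $4,472.10

Jan 24, 1050 sold [FIFO — oldest first]: 142 @ $6.70 + 181 @ $7.95 + 197 @ $9.05 + 205 @ $8.50 + 144 @ $9.10 + 62 @ $11.50 + 119 @ $10.30 = $9,164.80
Ending inventory: 167 @ $10.30 + 320 @ $8.60 = $4,472.10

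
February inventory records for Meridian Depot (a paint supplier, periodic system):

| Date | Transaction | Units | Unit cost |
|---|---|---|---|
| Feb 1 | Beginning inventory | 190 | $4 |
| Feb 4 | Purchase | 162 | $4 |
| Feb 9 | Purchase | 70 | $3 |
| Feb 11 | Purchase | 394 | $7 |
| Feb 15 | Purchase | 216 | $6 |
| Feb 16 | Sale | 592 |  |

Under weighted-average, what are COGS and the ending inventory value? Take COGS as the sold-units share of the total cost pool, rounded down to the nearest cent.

COGS = $3,253.70; ending inventory = $2,418.30

Feb 16, sell 592: 592/1032 × $5,672.00 → $3,253.70
Ending inventory (cost pool remaining) = $2,418.30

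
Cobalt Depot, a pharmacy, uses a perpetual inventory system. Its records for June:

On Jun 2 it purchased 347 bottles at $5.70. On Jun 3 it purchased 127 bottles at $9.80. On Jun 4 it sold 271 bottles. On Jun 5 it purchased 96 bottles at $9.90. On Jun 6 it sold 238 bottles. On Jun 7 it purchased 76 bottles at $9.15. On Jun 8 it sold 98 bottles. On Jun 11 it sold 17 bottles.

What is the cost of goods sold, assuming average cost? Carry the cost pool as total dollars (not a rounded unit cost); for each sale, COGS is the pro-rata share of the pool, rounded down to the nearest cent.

COGS = $4,680.27

After Jun 2: 347 on hand, pool $1,977.90 (≈ $5.7000 each)
After Jun 3: 474 on hand, pool $3,222.50 (≈ $6.7985 each)
Jun 4, sell 271: 271/474 × $3,222.50 → $1,842.39
After Jun 5: 299 on hand, pool $2,330.51 (≈ $7.7943 each)
Jun 6, sell 238: 238/299 × $2,330.51 → $1,855.05
After Jun 7: 137 on hand, pool $1,170.86 (≈ $8.5464 each)
Jun 8, sell 98: 98/137 × $1,170.86 → $837.54
Jun 11, sell 17: 17/39 × $333.32 → $145.29
Total COGS = $1,842.39 + $1,855.05 + $837.54 + $145.29 = $4,680.27
Ending inventory (cost pool remaining) = $188.03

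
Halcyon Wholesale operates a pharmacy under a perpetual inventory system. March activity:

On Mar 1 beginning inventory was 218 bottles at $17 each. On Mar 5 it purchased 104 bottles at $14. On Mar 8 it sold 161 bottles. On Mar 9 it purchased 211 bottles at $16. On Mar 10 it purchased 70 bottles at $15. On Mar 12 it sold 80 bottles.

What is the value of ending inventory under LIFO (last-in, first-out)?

Mar 8, 161 sold [LIFO — newest first]: 104 @ $14 + 57 @ $17 = $2,425
Mar 12, 80 sold [LIFO — newest first]: 70 @ $15 + 10 @ $16 = $1,210
Total COGS = $2,425 + $1,210 = $3,635
Ending inventory: 161 @ $17 + 201 @ $16 = $5,953
Check: goods available $9,588 = COGS $3,635 + ending $5,953

Ending inventory = $5,953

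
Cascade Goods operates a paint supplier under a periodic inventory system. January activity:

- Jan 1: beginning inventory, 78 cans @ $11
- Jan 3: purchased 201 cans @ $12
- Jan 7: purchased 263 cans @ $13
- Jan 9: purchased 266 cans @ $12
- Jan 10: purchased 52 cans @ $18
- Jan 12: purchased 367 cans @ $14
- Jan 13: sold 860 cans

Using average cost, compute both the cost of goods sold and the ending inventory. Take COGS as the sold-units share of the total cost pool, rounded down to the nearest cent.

Jan 13, sell 860: 860/1227 × $15,955.00 → $11,182.80
Ending inventory (cost pool remaining) = $4,772.20
Check: goods available $15,955.00 = COGS $11,182.80 + ending $4,772.20

COGS = $11,182.80; ending inventory = $4,772.20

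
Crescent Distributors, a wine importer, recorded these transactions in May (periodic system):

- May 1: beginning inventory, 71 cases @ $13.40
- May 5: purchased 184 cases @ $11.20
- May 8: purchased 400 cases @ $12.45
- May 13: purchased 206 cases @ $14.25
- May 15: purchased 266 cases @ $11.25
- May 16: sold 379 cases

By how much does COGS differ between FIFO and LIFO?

FIFO COGS: 71 @ $13.40 + 184 @ $11.20 + 124 @ $12.45 = $4,556.00
LIFO COGS: 266 @ $11.25 + 113 @ $14.25 = $4,602.75
Difference = |$4,556.00 − $4,602.75| = $46.75

$46.75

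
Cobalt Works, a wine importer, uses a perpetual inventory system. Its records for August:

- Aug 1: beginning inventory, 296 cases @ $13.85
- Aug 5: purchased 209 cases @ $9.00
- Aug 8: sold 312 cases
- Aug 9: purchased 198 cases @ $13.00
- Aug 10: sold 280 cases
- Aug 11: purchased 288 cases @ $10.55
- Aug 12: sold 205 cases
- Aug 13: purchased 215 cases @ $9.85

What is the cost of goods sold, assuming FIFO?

Aug 8, 312 sold [FIFO — oldest first]: 296 @ $13.85 + 16 @ $9.00 = $4,243.60
Aug 10, 280 sold [FIFO — oldest first]: 193 @ $9.00 + 87 @ $13.00 = $2,868.00
Aug 12, 205 sold [FIFO — oldest first]: 111 @ $13.00 + 94 @ $10.55 = $2,434.70
Total COGS = $4,243.60 + $2,868.00 + $2,434.70 = $9,546.30
Ending inventory: 194 @ $10.55 + 215 @ $9.85 = $4,164.45
Check: goods available $13,710.75 = COGS $9,546.30 + ending $4,164.45

COGS = $9,546.30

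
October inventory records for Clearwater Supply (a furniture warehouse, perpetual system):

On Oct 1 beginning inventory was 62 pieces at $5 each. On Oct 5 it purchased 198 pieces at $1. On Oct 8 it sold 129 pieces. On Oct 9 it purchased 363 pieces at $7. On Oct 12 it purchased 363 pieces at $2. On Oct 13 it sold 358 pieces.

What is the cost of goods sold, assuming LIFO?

Oct 8, 129 sold [LIFO — newest first]: 129 @ $1 = $129
Oct 13, 358 sold [LIFO — newest first]: 358 @ $2 = $716
Total COGS = $129 + $716 = $845
Ending inventory: 62 @ $5 + 69 @ $1 + 363 @ $7 + 5 @ $2 = $2,930
Check: goods available $3,775 = COGS $845 + ending $2,930

COGS = $845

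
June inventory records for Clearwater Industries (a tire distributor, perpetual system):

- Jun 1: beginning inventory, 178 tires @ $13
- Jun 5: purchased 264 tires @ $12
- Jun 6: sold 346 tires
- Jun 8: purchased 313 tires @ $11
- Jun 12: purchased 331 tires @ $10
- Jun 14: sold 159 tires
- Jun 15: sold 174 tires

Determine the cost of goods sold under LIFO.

Jun 6, 346 sold [LIFO — newest first]: 264 @ $12 + 82 @ $13 = $4,234
Jun 14, 159 sold [LIFO — newest first]: 159 @ $10 = $1,590
Jun 15, 174 sold [LIFO — newest first]: 172 @ $10 + 2 @ $11 = $1,742
Total COGS = $4,234 + $1,590 + $1,742 = $7,566
Ending inventory: 96 @ $13 + 311 @ $11 = $4,669

COGS = $7,566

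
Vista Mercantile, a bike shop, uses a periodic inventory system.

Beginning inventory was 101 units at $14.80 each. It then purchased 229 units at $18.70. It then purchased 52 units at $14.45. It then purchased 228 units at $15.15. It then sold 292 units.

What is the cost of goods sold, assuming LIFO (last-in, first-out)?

COGS = $4,430.00

Sale 1 (292) [LIFO — newest first]: 228 @ $15.15 + 52 @ $14.45 + 12 @ $18.70 = $4,430.00
Ending inventory: 101 @ $14.80 + 217 @ $18.70 = $5,552.70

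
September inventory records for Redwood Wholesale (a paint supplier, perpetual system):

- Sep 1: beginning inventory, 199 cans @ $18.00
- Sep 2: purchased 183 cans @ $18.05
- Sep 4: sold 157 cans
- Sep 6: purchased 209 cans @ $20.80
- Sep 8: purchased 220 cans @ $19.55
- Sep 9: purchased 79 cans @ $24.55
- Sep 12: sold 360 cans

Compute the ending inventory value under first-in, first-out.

Sep 4, 157 sold [FIFO — oldest first]: 157 @ $18.00 = $2,826.00
Sep 12, 360 sold [FIFO — oldest first]: 42 @ $18.00 + 183 @ $18.05 + 135 @ $20.80 = $6,867.15
Total COGS = $2,826.00 + $6,867.15 = $9,693.15
Ending inventory: 74 @ $20.80 + 220 @ $19.55 + 79 @ $24.55 = $7,779.65
Check: goods available $17,472.80 = COGS $9,693.15 + ending $7,779.65

Ending inventory = $7,779.65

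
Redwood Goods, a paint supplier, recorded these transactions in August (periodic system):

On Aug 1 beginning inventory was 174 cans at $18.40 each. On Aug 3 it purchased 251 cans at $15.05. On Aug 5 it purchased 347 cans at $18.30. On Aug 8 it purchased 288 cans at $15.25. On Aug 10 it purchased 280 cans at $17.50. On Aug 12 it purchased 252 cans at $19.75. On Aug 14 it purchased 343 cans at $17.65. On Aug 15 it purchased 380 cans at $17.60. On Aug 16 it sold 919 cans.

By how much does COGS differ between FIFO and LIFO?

FIFO COGS: 174 @ $18.40 + 251 @ $15.05 + 347 @ $18.30 + 147 @ $15.25 = $15,571.00
LIFO COGS: 380 @ $17.60 + 343 @ $17.65 + 196 @ $19.75 = $16,612.95
Difference = |$15,571.00 − $16,612.95| = $1,041.95

$1,041.95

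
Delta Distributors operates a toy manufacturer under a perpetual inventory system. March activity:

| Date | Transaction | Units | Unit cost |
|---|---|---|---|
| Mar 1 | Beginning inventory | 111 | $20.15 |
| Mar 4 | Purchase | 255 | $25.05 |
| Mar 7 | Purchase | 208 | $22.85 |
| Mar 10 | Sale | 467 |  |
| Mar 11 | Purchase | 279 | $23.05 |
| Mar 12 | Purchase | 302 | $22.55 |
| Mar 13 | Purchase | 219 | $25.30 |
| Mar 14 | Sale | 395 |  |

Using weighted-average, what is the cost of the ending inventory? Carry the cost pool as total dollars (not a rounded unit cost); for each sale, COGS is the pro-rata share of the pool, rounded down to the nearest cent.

Ending inventory = $12,009.94

After Mar 1: 111 on hand, pool $2,236.65 (≈ $20.1500 each)
After Mar 4: 366 on hand, pool $8,624.40 (≈ $23.5639 each)
After Mar 7: 574 on hand, pool $13,377.20 (≈ $23.3052 each)
Mar 10, sell 467: 467/574 × $13,377.20 → $10,883.54
After Mar 11: 386 on hand, pool $8,924.61 (≈ $23.1208 each)
After Mar 12: 688 on hand, pool $15,734.71 (≈ $22.8702 each)
After Mar 13: 907 on hand, pool $21,275.41 (≈ $23.4569 each)
Mar 14, sell 395: 395/907 × $21,275.41 → $9,265.47
Total COGS = $10,883.54 + $9,265.47 = $20,149.01
Ending inventory (cost pool remaining) = $12,009.94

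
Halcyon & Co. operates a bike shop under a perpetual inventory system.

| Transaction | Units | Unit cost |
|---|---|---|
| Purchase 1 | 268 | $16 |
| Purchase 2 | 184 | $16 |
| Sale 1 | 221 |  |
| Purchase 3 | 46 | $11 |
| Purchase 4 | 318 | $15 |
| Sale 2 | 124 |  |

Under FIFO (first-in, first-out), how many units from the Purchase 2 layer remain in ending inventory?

Sale 1 (221) [FIFO — oldest first]: 221 @ $16 = $3,536
Sale 2 (124) [FIFO — oldest first]: 47 @ $16 + 77 @ $16 = $1,984
Total COGS = $3,536 + $1,984 = $5,520
Ending inventory: 107 @ $16 + 46 @ $11 + 318 @ $15 = $6,988
Check: goods available $12,508 = COGS $5,520 + ending $6,988

107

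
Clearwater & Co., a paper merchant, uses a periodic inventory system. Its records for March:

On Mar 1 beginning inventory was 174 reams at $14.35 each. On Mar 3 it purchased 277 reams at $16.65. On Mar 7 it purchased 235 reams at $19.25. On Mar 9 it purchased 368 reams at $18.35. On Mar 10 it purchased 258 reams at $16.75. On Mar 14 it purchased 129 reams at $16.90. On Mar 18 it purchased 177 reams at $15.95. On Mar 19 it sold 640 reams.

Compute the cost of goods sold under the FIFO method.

COGS = $10,747.20

Mar 19, 640 sold [FIFO — oldest first]: 174 @ $14.35 + 277 @ $16.65 + 189 @ $19.25 = $10,747.20
Ending inventory: 46 @ $19.25 + 368 @ $18.35 + 258 @ $16.75 + 129 @ $16.90 + 177 @ $15.95 = $16,963.05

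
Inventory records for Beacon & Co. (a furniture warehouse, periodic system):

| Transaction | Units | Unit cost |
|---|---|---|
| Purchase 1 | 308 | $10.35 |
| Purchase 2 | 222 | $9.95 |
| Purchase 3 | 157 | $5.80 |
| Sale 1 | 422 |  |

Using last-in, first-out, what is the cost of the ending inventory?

Sale 1 (422) [LIFO — newest first]: 157 @ $5.80 + 222 @ $9.95 + 43 @ $10.35 = $3,564.55
Ending inventory: 265 @ $10.35 = $2,742.75
Check: goods available $6,307.30 = COGS $3,564.55 + ending $2,742.75

Ending inventory = $2,742.75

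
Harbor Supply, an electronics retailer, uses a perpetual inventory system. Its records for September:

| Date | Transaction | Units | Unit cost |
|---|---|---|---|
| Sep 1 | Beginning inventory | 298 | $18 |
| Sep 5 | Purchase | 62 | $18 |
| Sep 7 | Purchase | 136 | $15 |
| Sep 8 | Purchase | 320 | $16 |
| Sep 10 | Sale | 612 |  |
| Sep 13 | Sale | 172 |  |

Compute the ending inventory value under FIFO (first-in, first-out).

Ending inventory = $512

Sep 10, 612 sold [FIFO — oldest first]: 298 @ $18 + 62 @ $18 + 136 @ $15 + 116 @ $16 = $10,376
Sep 13, 172 sold [FIFO — oldest first]: 172 @ $16 = $2,752
Total COGS = $10,376 + $2,752 = $13,128
Ending inventory: 32 @ $16 = $512
Check: goods available $13,640 = COGS $13,128 + ending $512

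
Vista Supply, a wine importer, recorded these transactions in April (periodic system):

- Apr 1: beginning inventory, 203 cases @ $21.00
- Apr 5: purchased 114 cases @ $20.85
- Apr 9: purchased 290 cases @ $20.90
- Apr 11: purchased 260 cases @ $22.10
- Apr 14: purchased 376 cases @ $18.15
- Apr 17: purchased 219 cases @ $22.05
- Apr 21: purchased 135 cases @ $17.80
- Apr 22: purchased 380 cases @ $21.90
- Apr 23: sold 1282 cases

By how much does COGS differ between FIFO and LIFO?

$48.30

FIFO COGS: 203 @ $21.00 + 114 @ $20.85 + 290 @ $20.90 + 260 @ $22.10 + 376 @ $18.15 + 39 @ $22.05 = $26,131.25
LIFO COGS: 380 @ $21.90 + 135 @ $17.80 + 219 @ $22.05 + 376 @ $18.15 + 172 @ $22.10 = $26,179.55
Difference = |$26,131.25 − $26,179.55| = $48.30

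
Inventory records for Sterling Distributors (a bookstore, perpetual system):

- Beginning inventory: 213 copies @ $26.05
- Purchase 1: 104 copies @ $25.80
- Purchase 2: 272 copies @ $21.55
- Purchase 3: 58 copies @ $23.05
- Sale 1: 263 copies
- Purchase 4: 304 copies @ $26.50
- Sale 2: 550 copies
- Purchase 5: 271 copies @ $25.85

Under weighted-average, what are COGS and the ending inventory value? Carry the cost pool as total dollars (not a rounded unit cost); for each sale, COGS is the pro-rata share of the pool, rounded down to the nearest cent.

After Beginning: 213 on hand, pool $5,548.65 (≈ $26.0500 each)
After Purchase 1: 317 on hand, pool $8,231.85 (≈ $25.9680 each)
After Purchase 2: 589 on hand, pool $14,093.45 (≈ $23.9278 each)
After Purchase 3: 647 on hand, pool $15,430.35 (≈ $23.8491 each)
Sale 1, sell 263: 263/647 × $15,430.35 → $6,272.30
After Purchase 4: 688 on hand, pool $17,214.05 (≈ $25.0204 each)
Sale 2, sell 550: 550/688 × $17,214.05 → $13,761.23
After Purchase 5: 409 on hand, pool $10,458.17 (≈ $25.5701 each)
Total COGS = $6,272.30 + $13,761.23 = $20,033.53
Ending inventory (cost pool remaining) = $10,458.17

COGS = $20,033.53; ending inventory = $10,458.17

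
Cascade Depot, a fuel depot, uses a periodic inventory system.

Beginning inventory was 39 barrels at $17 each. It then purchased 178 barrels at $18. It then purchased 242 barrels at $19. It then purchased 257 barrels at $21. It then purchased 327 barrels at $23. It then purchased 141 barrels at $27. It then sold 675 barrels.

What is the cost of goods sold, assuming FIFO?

COGS = $13,001

Sale 1 (675) [FIFO — oldest first]: 39 @ $17 + 178 @ $18 + 242 @ $19 + 216 @ $21 = $13,001
Ending inventory: 41 @ $21 + 327 @ $23 + 141 @ $27 = $12,189
Check: goods available $25,190 = COGS $13,001 + ending $12,189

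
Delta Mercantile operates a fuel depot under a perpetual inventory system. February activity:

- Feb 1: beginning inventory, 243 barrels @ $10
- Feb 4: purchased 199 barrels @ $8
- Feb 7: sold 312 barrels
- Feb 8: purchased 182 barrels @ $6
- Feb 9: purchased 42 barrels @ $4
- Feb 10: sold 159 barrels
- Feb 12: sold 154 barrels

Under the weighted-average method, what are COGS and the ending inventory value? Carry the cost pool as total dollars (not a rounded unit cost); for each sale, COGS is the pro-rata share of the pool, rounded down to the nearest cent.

After Feb 1: 243 on hand, pool $2,430.00 (≈ $10.0000 each)
After Feb 4: 442 on hand, pool $4,022.00 (≈ $9.0995 each)
Feb 7, sell 312: 312/442 × $4,022.00 → $2,839.05
After Feb 8: 312 on hand, pool $2,274.95 (≈ $7.2915 each)
After Feb 9: 354 on hand, pool $2,442.95 (≈ $6.9010 each)
Feb 10, sell 159: 159/354 × $2,442.95 → $1,097.25
Feb 12, sell 154: 154/195 × $1,345.70 → $1,062.75
Total COGS = $2,839.05 + $1,097.25 + $1,062.75 = $4,999.05
Ending inventory (cost pool remaining) = $282.95
Check: goods available $5,282.00 = COGS $4,999.05 + ending $282.95

COGS = $4,999.05; ending inventory = $282.95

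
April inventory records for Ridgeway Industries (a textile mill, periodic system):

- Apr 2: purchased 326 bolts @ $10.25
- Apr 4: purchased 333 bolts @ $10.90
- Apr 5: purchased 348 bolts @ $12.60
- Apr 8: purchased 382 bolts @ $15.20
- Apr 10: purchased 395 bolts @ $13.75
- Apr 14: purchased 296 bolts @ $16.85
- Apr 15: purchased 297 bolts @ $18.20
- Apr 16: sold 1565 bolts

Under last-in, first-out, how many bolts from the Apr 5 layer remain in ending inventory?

Apr 16, 1565 sold [LIFO — newest first]: 297 @ $18.20 + 296 @ $16.85 + 395 @ $13.75 + 382 @ $15.20 + 195 @ $12.60 = $24,087.65
Ending inventory: 326 @ $10.25 + 333 @ $10.90 + 153 @ $12.60 = $8,899.00

153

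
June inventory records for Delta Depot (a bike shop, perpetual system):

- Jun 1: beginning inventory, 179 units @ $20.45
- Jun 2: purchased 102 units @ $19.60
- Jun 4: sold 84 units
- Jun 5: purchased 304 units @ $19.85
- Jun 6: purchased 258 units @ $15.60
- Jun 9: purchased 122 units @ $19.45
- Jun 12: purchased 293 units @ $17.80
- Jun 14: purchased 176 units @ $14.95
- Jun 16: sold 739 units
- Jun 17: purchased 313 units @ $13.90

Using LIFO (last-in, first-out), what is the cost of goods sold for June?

Jun 4, 84 sold [LIFO — newest first]: 84 @ $19.60 = $1,646.40
Jun 16, 739 sold [LIFO — newest first]: 176 @ $14.95 + 293 @ $17.80 + 122 @ $19.45 + 148 @ $15.60 = $12,528.30
Total COGS = $1,646.40 + $12,528.30 = $14,174.70
Ending inventory: 179 @ $20.45 + 18 @ $19.60 + 304 @ $19.85 + 110 @ $15.60 + 313 @ $13.90 = $16,114.45
Check: goods available $30,289.15 = COGS $14,174.70 + ending $16,114.45

COGS = $14,174.70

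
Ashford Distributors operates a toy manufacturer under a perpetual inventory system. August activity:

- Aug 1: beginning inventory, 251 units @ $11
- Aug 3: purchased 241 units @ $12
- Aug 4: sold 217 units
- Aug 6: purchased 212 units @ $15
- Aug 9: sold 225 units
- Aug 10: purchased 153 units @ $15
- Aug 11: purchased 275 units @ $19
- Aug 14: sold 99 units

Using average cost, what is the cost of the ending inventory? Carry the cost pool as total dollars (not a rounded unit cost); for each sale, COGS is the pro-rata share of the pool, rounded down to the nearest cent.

Ending inventory = $9,362.38

After Aug 1: 251 on hand, pool $2,761.00 (≈ $11.0000 each)
After Aug 3: 492 on hand, pool $5,653.00 (≈ $11.4898 each)
Aug 4, sell 217: 217/492 × $5,653.00 → $2,493.29
After Aug 6: 487 on hand, pool $6,339.71 (≈ $13.0179 each)
Aug 9, sell 225: 225/487 × $6,339.71 → $2,929.02
After Aug 10: 415 on hand, pool $5,705.69 (≈ $13.7487 each)
After Aug 11: 690 on hand, pool $10,930.69 (≈ $15.8416 each)
Aug 14, sell 99: 99/690 × $10,930.69 → $1,568.31
Total COGS = $2,493.29 + $2,929.02 + $1,568.31 = $6,990.62
Ending inventory (cost pool remaining) = $9,362.38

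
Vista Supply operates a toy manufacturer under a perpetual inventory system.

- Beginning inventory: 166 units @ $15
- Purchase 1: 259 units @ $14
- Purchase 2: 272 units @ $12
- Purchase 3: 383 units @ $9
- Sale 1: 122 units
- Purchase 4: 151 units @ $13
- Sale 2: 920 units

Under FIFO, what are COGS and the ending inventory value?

COGS = $12,485; ending inventory = $2,305

Sale 1 (122) [FIFO — oldest first]: 122 @ $15 = $1,830
Sale 2 (920) [FIFO — oldest first]: 44 @ $15 + 259 @ $14 + 272 @ $12 + 345 @ $9 = $10,655
Total COGS = $1,830 + $10,655 = $12,485
Ending inventory: 38 @ $9 + 151 @ $13 = $2,305
Check: goods available $14,790 = COGS $12,485 + ending $2,305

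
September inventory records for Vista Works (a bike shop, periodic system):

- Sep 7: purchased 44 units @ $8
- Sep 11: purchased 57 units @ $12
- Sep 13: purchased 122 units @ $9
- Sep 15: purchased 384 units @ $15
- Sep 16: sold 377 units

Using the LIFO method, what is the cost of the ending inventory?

Ending inventory = $2,239

Sep 16, 377 sold [LIFO — newest first]: 377 @ $15 = $5,655
Ending inventory: 44 @ $8 + 57 @ $12 + 122 @ $9 + 7 @ $15 = $2,239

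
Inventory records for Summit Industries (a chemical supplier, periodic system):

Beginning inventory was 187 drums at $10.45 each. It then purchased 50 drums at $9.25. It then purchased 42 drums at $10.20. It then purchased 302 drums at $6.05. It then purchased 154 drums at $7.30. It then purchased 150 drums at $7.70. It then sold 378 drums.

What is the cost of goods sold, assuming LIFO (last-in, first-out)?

Sale 1 (378) [LIFO — newest first]: 150 @ $7.70 + 154 @ $7.30 + 74 @ $6.05 = $2,726.90
Ending inventory: 187 @ $10.45 + 50 @ $9.25 + 42 @ $10.20 + 228 @ $6.05 = $4,224.45

COGS = $2,726.90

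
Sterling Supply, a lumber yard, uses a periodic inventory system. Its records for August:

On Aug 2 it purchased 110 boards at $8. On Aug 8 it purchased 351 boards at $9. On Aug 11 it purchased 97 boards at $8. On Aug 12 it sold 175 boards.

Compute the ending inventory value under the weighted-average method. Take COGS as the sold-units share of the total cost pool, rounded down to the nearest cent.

Aug 12, sell 175: 175/558 × $4,815.00 → $1,510.08
Ending inventory (cost pool remaining) = $3,304.92
Check: goods available $4,815.00 = COGS $1,510.08 + ending $3,304.92

Ending inventory = $3,304.92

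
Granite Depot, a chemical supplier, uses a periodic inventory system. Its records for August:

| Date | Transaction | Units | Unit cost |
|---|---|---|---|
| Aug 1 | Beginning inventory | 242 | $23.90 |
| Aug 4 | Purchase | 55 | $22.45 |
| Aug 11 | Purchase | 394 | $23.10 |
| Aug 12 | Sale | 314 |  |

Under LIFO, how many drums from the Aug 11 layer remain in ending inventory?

80

Aug 12, 314 sold [LIFO — newest first]: 314 @ $23.10 = $7,253.40
Ending inventory: 242 @ $23.90 + 55 @ $22.45 + 80 @ $23.10 = $8,866.55
Check: goods available $16,119.95 = COGS $7,253.40 + ending $8,866.55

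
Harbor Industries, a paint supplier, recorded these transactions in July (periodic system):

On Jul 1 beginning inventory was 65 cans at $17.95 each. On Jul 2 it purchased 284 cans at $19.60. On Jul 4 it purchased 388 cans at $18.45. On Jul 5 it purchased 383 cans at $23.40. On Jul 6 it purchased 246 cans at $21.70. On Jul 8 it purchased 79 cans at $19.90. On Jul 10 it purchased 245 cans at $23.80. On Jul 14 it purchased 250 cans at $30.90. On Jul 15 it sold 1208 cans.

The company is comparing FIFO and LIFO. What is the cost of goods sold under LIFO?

COGS = $29,520.75

FIFO COGS: 65 @ $17.95 + 284 @ $19.60 + 388 @ $18.45 + 383 @ $23.40 + 88 @ $21.70 = $24,763.55
LIFO COGS: 250 @ $30.90 + 245 @ $23.80 + 79 @ $19.90 + 246 @ $21.70 + 383 @ $23.40 + 5 @ $18.45 = $29,520.75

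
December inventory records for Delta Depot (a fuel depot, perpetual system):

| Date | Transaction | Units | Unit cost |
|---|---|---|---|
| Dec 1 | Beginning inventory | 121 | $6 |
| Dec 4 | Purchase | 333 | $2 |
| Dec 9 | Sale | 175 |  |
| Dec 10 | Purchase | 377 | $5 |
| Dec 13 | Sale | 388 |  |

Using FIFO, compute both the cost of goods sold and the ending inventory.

COGS = $1,937; ending inventory = $1,340

Dec 9, 175 sold [FIFO — oldest first]: 121 @ $6 + 54 @ $2 = $834
Dec 13, 388 sold [FIFO — oldest first]: 279 @ $2 + 109 @ $5 = $1,103
Total COGS = $834 + $1,103 = $1,937
Ending inventory: 268 @ $5 = $1,340
Check: goods available $3,277 = COGS $1,937 + ending $1,340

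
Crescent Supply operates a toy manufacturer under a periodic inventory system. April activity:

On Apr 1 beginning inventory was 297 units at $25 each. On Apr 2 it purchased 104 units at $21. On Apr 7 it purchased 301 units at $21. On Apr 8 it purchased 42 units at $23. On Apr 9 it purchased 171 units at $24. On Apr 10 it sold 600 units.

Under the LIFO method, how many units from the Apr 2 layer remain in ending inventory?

18

Apr 10, 600 sold [LIFO — newest first]: 171 @ $24 + 42 @ $23 + 301 @ $21 + 86 @ $21 = $13,197
Ending inventory: 297 @ $25 + 18 @ $21 = $7,803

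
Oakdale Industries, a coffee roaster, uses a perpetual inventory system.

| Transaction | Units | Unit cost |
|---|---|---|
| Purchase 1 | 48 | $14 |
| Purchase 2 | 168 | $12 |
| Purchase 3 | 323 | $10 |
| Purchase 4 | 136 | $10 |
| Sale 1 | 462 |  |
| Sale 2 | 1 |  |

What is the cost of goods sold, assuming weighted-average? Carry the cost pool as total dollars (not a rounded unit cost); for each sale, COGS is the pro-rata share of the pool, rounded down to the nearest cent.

After Purchase 1: 48 on hand, pool $672.00 (≈ $14.0000 each)
After Purchase 2: 216 on hand, pool $2,688.00 (≈ $12.4444 each)
After Purchase 3: 539 on hand, pool $5,918.00 (≈ $10.9796 each)
After Purchase 4: 675 on hand, pool $7,278.00 (≈ $10.7822 each)
Sale 1, sell 462: 462/675 × $7,278.00 → $4,981.38
Sale 2, sell 1: 1/213 × $2,296.62 → $10.78
Total COGS = $4,981.38 + $10.78 = $4,992.16
Ending inventory (cost pool remaining) = $2,285.84

COGS = $4,992.16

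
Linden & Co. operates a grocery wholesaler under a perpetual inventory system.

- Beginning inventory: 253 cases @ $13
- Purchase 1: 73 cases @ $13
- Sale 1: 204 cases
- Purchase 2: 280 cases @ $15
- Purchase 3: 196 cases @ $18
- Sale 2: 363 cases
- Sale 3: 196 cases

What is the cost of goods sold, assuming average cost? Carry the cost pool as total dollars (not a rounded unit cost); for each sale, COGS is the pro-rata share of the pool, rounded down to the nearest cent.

After Beginning: 253 on hand, pool $3,289.00 (≈ $13.0000 each)
After Purchase 1: 326 on hand, pool $4,238.00 (≈ $13.0000 each)
Sale 1, sell 204: 204/326 × $4,238.00 → $2,652.00
After Purchase 2: 402 on hand, pool $5,786.00 (≈ $14.3930 each)
After Purchase 3: 598 on hand, pool $9,314.00 (≈ $15.5753 each)
Sale 2, sell 363: 363/598 × $9,314.00 → $5,653.81
Sale 3, sell 196: 196/235 × $3,660.19 → $3,052.75
Total COGS = $2,652.00 + $5,653.81 + $3,052.75 = $11,358.56
Ending inventory (cost pool remaining) = $607.44

COGS = $11,358.56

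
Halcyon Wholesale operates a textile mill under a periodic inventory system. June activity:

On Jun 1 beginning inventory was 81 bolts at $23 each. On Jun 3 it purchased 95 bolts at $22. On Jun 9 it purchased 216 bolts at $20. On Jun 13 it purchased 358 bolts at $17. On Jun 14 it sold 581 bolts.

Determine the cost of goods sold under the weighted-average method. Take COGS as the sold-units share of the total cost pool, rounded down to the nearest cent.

Jun 14, sell 581: 581/750 × $14,359.00 → $11,123.43
Ending inventory (cost pool remaining) = $3,235.57

COGS = $11,123.43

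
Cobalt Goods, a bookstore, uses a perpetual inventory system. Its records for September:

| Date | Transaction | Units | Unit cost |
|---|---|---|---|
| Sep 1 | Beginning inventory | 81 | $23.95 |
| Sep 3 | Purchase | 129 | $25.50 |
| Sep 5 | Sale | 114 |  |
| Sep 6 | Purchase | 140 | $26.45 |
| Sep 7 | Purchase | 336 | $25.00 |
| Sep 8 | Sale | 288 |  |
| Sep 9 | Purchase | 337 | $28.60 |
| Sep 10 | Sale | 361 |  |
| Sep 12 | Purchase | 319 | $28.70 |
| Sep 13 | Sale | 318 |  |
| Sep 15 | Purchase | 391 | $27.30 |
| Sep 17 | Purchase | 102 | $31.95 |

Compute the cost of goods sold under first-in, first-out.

COGS = $28,635.25

Sep 5, 114 sold [FIFO — oldest first]: 81 @ $23.95 + 33 @ $25.50 = $2,781.45
Sep 8, 288 sold [FIFO — oldest first]: 96 @ $25.50 + 140 @ $26.45 + 52 @ $25.00 = $7,451.00
Sep 10, 361 sold [FIFO — oldest first]: 284 @ $25.00 + 77 @ $28.60 = $9,302.20
Sep 13, 318 sold [FIFO — oldest first]: 260 @ $28.60 + 58 @ $28.70 = $9,100.60
Total COGS = $2,781.45 + $7,451.00 + $9,302.20 + $9,100.60 = $28,635.25
Ending inventory: 261 @ $28.70 + 391 @ $27.30 + 102 @ $31.95 = $21,423.90
Check: goods available $50,059.15 = COGS $28,635.25 + ending $21,423.90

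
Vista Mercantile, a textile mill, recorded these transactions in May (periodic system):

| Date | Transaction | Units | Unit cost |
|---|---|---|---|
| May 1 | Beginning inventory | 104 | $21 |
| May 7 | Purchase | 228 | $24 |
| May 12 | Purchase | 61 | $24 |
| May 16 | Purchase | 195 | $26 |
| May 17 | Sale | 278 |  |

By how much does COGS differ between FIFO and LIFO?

$702

FIFO COGS: 104 @ $21 + 174 @ $24 = $6,360
LIFO COGS: 195 @ $26 + 61 @ $24 + 22 @ $24 = $7,062
Difference = |$6,360 − $7,062| = $702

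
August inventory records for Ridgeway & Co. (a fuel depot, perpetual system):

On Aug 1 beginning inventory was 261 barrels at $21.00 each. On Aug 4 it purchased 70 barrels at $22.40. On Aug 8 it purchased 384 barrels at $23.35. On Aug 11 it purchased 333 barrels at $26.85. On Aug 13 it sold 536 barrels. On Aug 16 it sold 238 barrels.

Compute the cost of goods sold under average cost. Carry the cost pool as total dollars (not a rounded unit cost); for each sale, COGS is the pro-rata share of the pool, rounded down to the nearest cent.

After Aug 1: 261 on hand, pool $5,481.00 (≈ $21.0000 each)
After Aug 4: 331 on hand, pool $7,049.00 (≈ $21.2961 each)
After Aug 8: 715 on hand, pool $16,015.40 (≈ $22.3992 each)
After Aug 11: 1048 on hand, pool $24,956.45 (≈ $23.8134 each)
Aug 13, sell 536: 536/1048 × $24,956.45 → $12,763.98
Aug 16, sell 238: 238/512 × $12,192.47 → $5,667.59
Total COGS = $12,763.98 + $5,667.59 = $18,431.57
Ending inventory (cost pool remaining) = $6,524.88

COGS = $18,431.57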